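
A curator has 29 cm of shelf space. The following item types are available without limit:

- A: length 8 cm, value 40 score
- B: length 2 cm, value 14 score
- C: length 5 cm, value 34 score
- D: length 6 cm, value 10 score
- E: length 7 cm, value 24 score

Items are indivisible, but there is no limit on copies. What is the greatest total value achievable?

Best value-per-unit is B at 14/2; filling with it alone gives 14×14 = 196.
Optimal mix: 12×B + 1×C → length 29, value 202.

202 score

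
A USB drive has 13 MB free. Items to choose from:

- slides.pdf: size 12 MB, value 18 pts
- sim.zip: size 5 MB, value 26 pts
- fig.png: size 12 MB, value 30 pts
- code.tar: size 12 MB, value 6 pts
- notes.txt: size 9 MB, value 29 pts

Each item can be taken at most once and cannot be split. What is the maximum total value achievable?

This is a 0/1 knapsack; check combinations near the capacity.
- fig.png: size 12, value 30
- notes.txt: size 9, value 29
- sim.zip: size 5, value 26
- slides.pdf: size 12, value 18
Best: 30 pts.

30 pts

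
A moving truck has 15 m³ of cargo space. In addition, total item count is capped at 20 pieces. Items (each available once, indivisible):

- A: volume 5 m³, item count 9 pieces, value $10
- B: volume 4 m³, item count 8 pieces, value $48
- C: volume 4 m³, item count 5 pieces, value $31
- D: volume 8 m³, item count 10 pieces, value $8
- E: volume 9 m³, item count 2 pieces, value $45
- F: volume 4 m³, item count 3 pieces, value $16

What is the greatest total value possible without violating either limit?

Feasible sets respecting both limits:
- B+C+F: volume 12, item count 16, value 95
- B+E: volume 13, item count 10, value 93
- B+C: volume 8, item count 13, value 79
- C+E: volume 13, item count 7, value 76
Best: $95.

$95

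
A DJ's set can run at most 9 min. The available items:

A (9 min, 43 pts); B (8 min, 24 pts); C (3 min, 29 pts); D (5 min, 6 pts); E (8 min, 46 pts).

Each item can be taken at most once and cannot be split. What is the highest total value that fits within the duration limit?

46 pts

Check high-value combinations within 9 min:
- E: duration 8, value 46
- A: duration 9, value 43
- C+D: duration 3+5=8, value 29+6=35
Best: 46 pts.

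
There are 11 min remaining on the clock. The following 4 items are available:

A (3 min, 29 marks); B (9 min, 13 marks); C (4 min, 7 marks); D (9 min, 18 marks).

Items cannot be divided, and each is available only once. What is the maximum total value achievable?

This is a 0/1 knapsack; check combinations near the capacity.
- A+C: time 3+4=7, value 29+7=36
- A: time 3, value 29
- D: time 9, value 18
- B: time 9, value 13
Best: 36 marks.

36 marks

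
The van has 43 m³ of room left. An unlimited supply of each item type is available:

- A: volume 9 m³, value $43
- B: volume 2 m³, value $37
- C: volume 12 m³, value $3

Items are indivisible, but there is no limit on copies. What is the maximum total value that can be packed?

Best value-per-unit is B at 37/2, and filling with it alone uses volume 21×2=42. No mix of the others beats 21×37 = 777.

$777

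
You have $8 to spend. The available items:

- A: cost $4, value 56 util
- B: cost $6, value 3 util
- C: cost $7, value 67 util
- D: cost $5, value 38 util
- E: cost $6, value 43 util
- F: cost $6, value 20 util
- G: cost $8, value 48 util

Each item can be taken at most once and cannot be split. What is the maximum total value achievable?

67 util

Check high-value combinations within $8:
- C: cost 7, value 67
- A: cost 4, value 56
- G: cost 8, value 48
- E: cost 6, value 43
Best: 67 util.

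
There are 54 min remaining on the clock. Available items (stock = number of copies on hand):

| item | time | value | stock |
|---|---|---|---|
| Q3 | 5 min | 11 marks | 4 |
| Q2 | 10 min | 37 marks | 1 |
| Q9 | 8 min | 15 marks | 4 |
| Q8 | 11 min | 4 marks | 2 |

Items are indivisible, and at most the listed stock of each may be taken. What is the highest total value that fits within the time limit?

Top feasible selections:
- 4×Q3 + 1×Q2 + 3×Q9: time 54, value 126
- 2×Q3 + 1×Q2 + 4×Q9: time 52, value 119
- 3×Q3 + 1×Q2 + 3×Q9: time 49, value 115
Best: 126 marks.

126 marks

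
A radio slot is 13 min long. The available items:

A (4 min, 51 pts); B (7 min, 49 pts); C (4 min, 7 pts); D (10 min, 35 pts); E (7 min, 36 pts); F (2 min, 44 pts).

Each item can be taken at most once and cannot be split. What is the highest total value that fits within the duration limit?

144 pts

Check high-value combinations within 13 min:
- A+B+F: duration 4+7+2=13, value 51+49+44=144
- A+E+F: duration 4+7+2=13, value 51+36+44=131
- A+C+F: duration 4+4+2=10, value 51+7+44=102
- A+B: duration 4+7=11, value 51+49=100
- B+C+F: duration 7+4+2=13, value 49+7+44=100
Best: 144 pts.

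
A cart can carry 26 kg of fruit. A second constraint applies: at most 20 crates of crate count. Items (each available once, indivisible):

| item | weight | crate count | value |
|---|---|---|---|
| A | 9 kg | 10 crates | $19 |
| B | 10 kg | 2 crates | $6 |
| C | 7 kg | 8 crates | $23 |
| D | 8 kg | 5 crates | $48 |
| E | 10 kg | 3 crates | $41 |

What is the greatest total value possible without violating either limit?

$112

Feasible sets respecting both limits:
- C+D+E: weight 25, crate count 16, value 112
- D+E: weight 18, crate count 8, value 89
- B+C+D: weight 25, crate count 15, value 77
- C+D: weight 15, crate count 13, value 71
Best: $112.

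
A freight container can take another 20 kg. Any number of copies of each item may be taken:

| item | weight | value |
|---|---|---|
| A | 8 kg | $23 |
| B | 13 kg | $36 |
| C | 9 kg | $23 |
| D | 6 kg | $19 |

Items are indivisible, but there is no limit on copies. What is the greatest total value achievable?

$61

Best value-per-unit is D at 19/6; filling with it alone gives 3×19 = 57.
Optimal mix: 1×A + 2×D → weight 20, value 61.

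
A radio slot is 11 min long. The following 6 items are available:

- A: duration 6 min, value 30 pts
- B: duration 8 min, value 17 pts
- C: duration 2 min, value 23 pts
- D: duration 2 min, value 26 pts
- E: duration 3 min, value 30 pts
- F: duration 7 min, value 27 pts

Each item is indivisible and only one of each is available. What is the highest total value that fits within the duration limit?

Check high-value combinations within 11 min:
- A+D+E: duration 6+2+3=11, value 30+26+30=86
- A+C+E: duration 6+2+3=11, value 30+23+30=83
- C+D+E: duration 2+2+3=7, value 23+26+30=79
- A+C+D: duration 6+2+2=10, value 30+23+26=79
Best: 86 pts.

86 pts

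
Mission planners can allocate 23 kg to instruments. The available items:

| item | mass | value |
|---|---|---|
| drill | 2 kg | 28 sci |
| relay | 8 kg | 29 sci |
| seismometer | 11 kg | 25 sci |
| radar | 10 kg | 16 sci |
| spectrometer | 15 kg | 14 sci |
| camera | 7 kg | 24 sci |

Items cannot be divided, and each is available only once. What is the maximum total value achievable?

This is a 0/1 knapsack; check combinations near the capacity.
- drill+relay+seismometer: mass 2+8+11=21, value 28+29+25=82
- drill+relay+camera: mass 2+8+7=17, value 28+29+24=81
- drill+seismometer+camera: mass 2+11+7=20, value 28+25+24=77
- drill+relay+radar: mass 2+8+10=20, value 28+29+16=73
Best: 82 sci.

82 sci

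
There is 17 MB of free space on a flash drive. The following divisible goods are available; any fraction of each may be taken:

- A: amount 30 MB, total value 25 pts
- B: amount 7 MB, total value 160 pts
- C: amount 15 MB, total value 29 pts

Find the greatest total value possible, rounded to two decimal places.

Take in order of value per unit:
- B (160/7 per unit): all 7 → value 160, running total 160.00
- C (29/15 per unit): 10 of 15 → value 10×29/15 = 19.3333, running total 179.33
Total 179.33.

179.33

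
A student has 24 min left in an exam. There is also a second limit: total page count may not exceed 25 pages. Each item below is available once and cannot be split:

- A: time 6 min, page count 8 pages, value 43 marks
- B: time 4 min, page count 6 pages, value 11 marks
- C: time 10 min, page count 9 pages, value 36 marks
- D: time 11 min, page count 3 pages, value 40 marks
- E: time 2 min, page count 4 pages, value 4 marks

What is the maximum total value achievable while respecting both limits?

Feasible sets respecting both limits:
- A+B+D+E: time 23, page count 21, value 98
- A+B+D: time 21, page count 17, value 94
- A+B+C: time 20, page count 23, value 90
- A+D+E: time 19, page count 15, value 87
Best: 98 marks.

98 marks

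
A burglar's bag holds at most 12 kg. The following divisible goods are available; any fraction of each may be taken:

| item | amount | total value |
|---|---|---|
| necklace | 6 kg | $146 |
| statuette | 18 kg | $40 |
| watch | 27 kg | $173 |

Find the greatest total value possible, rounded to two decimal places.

184.44

Take in order of value per unit:
- necklace (146/6 per unit): all 6 → value 146, running total 146.00
- watch (173/27 per unit): 6 of 27 → value 6×173/27 = 38.4444, running total 184.44
Total 184.44.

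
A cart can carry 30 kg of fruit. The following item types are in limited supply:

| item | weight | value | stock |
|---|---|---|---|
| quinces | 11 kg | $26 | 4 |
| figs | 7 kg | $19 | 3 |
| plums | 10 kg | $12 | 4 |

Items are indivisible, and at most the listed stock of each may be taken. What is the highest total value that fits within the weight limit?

$71

Top feasible selections:
- 2×quinces + 1×figs: weight 29, value 71
- 1×quinces + 2×figs: weight 25, value 64
- 3×figs: weight 21, value 57
Best: $71.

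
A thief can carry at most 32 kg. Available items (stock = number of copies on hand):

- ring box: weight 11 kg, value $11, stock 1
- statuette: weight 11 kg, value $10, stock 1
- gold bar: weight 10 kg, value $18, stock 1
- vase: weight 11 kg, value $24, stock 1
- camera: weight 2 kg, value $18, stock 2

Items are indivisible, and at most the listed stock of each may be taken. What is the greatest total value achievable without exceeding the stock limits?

$78

Top feasible selections:
- 1×gold bar + 1×vase + 2×camera: weight 25, value 78
- 1×ring box + 1×vase + 2×camera: weight 26, value 71
Best: $78.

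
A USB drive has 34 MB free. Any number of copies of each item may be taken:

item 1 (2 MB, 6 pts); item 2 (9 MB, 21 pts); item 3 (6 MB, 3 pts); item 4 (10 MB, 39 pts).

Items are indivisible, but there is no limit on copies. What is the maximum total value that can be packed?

Best value-per-unit is item 4 at 39/10; filling with it alone gives 3×39 = 117.
Optimal mix: 2×item 1 + 3×item 4 → size 34, value 129.

129 pts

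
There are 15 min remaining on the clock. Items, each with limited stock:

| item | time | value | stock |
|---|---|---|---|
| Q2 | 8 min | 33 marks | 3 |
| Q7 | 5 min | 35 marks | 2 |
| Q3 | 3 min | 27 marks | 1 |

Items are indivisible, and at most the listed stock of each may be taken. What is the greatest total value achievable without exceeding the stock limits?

Top feasible selections:
- 2×Q7 + 1×Q3: time 13, value 97
- 2×Q7: time 10, value 70
Best: 97 marks.

97 marks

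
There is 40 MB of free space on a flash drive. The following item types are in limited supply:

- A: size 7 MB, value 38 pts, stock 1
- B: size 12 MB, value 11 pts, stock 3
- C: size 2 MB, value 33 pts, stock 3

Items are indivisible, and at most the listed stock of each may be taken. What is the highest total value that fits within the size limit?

Top feasible selections:
- 1×A + 2×B + 3×C: size 37, value 159
- 1×A + 1×B + 3×C: size 25, value 148
- 1×A + 3×C: size 13, value 137
- 1×A + 2×B + 2×C: size 35, value 126
Best: 159 pts.

159 pts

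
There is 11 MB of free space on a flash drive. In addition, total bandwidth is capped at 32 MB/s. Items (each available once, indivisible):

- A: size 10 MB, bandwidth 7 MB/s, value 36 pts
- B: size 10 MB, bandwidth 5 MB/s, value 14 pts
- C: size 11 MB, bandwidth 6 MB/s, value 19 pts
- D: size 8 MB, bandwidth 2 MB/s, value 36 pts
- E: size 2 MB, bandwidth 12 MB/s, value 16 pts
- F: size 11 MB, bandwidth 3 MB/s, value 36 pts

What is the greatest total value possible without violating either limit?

52 pts

Feasible sets respecting both limits:
- D+E: size 10, bandwidth 14, value 52
- A: size 10, bandwidth 7, value 36
- D: size 8, bandwidth 2, value 36
Best: 52 pts.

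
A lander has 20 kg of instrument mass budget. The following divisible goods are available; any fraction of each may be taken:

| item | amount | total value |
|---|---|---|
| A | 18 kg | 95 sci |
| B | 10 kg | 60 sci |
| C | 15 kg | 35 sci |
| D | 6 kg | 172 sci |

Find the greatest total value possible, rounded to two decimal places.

253.11

Take in order of value per unit:
- D (172/6 per unit): all 6 → value 172, running total 172.00
- B (60/10 per unit): all 10 → value 60, running total 232.00
- A (95/18 per unit): 4 of 18 → value 4×95/18 = 21.1111, running total 253.11
Total 253.11.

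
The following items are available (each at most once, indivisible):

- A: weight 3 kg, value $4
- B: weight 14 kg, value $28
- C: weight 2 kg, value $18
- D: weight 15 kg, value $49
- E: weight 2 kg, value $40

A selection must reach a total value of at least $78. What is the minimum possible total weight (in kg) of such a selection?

Subsets with value ≥ 78, sorted by total weight:
- D+E: weight 17, value 89
- B+C+E: weight 18, value 86
Minimum weight: 17 kg.

17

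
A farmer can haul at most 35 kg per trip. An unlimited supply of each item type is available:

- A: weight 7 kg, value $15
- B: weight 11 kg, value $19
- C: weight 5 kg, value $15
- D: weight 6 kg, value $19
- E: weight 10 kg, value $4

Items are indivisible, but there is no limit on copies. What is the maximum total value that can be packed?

Best value-per-unit is D at 19/6; filling with it alone gives 5×19 = 95.
Optimal mix: 1×C + 5×D → weight 35, value 110.

$110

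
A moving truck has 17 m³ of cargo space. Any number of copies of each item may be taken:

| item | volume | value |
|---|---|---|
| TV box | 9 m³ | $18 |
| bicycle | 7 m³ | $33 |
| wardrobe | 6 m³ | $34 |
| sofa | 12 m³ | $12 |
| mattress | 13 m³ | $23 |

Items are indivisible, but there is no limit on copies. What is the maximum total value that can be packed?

$68

Best value-per-unit is wardrobe at 34/6, and filling with it alone uses volume 2×6=12. No mix of the others beats 2×34 = 68.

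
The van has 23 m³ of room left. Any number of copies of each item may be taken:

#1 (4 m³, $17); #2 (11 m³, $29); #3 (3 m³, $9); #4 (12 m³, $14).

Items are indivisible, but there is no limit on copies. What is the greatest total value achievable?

Best value-per-unit is #1 at 17/4; filling with it alone gives 5×17 = 85.
Optimal mix: 5×#1 + 1×#3 → volume 23, value 94.

$94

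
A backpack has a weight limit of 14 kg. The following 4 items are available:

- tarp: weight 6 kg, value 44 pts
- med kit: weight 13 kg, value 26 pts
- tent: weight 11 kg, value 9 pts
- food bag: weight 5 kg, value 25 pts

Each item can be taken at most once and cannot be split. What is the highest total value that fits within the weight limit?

69 pts

This is a 0/1 knapsack; check combinations near the capacity.
- tarp+food bag: weight 6+5=11, value 44+25=69
- tarp: weight 6, value 44
- med kit: weight 13, value 26
Best: 69 pts.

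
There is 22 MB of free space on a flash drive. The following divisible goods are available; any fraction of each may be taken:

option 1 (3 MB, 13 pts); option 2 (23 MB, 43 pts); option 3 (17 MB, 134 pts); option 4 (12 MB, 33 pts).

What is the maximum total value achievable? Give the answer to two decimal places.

Take in order of value per unit:
- option 3 (134/17 per unit): all 17 → value 134, running total 134.00
- option 1 (13/3 per unit): all 3 → value 13, running total 147.00
- option 4 (33/12 per unit): 2 of 12 → value 2×33/12 = 5.5000, running total 152.50
Total 152.50.

152.50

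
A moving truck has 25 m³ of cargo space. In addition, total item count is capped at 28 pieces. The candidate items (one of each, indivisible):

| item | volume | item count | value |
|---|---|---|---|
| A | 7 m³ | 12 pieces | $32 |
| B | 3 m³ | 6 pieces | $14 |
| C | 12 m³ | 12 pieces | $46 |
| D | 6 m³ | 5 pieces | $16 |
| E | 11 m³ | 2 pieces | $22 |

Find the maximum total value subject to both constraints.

$78

Feasible sets respecting both limits:
- A+C: volume 19, item count 24, value 78
- B+C+D: volume 21, item count 23, value 76
- A+D+E: volume 24, item count 19, value 70
Best: $78.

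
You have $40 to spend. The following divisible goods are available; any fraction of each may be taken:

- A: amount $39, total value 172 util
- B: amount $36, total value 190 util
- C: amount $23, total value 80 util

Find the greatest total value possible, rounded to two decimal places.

Take in order of value per unit:
- B (190/36 per unit): all 36 → value 190, running total 190.00
- A (172/39 per unit): 4 of 39 → value 4×172/39 = 17.6410, running total 207.64
Total 207.64.

207.64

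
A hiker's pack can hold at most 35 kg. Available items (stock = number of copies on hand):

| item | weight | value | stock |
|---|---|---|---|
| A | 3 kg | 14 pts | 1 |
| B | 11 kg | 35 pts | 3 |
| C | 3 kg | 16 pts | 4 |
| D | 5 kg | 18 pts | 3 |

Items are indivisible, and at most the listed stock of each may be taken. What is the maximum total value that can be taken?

Top feasible selections:
- 1×B + 3×C + 3×D: weight 35, value 137
- 1×B + 4×C + 2×D: weight 33, value 135
- 1×A + 1×B + 2×C + 3×D: weight 35, value 135
Best: 137 pts.

137 pts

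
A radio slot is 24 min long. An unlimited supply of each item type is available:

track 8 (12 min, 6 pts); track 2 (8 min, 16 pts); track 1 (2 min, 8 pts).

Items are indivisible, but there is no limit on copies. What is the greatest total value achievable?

Best value-per-unit is track 1 at 8/2, and filling with it alone uses duration 12×2=24. No mix of the others beats 12×8 = 96.

96 pts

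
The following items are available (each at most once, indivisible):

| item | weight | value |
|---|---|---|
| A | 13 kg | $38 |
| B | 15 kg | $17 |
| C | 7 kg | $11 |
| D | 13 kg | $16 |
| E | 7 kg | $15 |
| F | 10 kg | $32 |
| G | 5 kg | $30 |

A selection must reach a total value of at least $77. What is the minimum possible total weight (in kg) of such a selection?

Subsets with value ≥ 77, sorted by total weight:
- E+F+G: weight 22, value 77
- A+E+G: weight 25, value 83
- A+C+G: weight 25, value 79
Minimum weight: 22 kg.

22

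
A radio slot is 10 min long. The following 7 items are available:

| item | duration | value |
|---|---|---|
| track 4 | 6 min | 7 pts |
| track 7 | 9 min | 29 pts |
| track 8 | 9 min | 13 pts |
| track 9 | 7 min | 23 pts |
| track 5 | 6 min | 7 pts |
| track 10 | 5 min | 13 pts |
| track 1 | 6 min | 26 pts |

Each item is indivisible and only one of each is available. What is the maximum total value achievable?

29 pts

Check high-value combinations within 10 min:
- track 7: duration 9, value 29
- track 1: duration 6, value 26
- track 9: duration 7, value 23
- track 10: duration 5, value 13
Best: 29 pts.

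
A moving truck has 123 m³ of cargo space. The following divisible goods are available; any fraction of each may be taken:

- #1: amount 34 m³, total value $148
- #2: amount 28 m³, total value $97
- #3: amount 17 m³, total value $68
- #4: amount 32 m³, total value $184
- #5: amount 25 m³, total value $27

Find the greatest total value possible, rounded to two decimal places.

509.96

Take in order of value per unit:
- #4 (184/32 per unit): all 32 → value 184, running total 184.00
- #1 (148/34 per unit): all 34 → value 148, running total 332.00
- #3 (68/17 per unit): all 17 → value 68, running total 400.00
- #2 (97/28 per unit): all 28 → value 97, running total 497.00
- #5 (27/25 per unit): 12 of 25 → value 12×27/25 = 12.9600, running total 509.96
Total 509.96.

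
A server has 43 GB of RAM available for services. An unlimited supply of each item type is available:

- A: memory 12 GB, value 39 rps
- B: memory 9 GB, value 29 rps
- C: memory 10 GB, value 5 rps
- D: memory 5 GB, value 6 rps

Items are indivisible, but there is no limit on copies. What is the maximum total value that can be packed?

136 rps

Best value-per-unit is A at 39/12; filling with it alone gives 3×39 = 117.
Optimal mix: 2×A + 2×B → memory 42, value 136.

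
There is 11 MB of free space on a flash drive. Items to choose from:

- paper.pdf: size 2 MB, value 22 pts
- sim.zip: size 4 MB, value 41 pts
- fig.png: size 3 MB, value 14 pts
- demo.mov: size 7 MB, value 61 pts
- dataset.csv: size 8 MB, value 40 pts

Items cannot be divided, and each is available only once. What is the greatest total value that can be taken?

Check high-value combinations within 11 MB:
- sim.zip+demo.mov: size 4+7=11, value 41+61=102
- paper.pdf+demo.mov: size 2+7=9, value 22+61=83
- paper.pdf+sim.zip+fig.png: size 2+4+3=9, value 22+41+14=77
- fig.png+demo.mov: size 3+7=10, value 14+61=75
Best: 102 pts.

102 pts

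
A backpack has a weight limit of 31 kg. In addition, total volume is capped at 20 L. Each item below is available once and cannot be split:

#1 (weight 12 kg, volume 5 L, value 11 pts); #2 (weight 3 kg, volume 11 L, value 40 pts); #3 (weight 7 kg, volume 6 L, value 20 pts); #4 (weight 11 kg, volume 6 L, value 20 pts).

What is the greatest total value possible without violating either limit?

Feasible sets respecting both limits:
- #2+#3: weight 10, volume 17, value 60
- #2+#4: weight 14, volume 17, value 60
- #1+#2: weight 15, volume 16, value 51
Best: 60 pts.

60 pts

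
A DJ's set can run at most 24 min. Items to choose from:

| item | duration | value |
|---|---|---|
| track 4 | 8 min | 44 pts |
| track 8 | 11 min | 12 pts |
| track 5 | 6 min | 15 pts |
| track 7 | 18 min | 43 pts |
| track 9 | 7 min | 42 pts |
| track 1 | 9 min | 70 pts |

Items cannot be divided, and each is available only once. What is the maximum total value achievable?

This is a 0/1 knapsack; check combinations near the capacity.
- track 4+track 9+track 1: duration 8+7+9=24, value 44+42+70=156
- track 4+track 5+track 1: duration 8+6+9=23, value 44+15+70=129
- track 5+track 9+track 1: duration 6+7+9=22, value 15+42+70=127
- track 4+track 1: duration 8+9=17, value 44+70=114
- track 9+track 1: duration 7+9=16, value 42+70=112
Best: 156 pts.

156 pts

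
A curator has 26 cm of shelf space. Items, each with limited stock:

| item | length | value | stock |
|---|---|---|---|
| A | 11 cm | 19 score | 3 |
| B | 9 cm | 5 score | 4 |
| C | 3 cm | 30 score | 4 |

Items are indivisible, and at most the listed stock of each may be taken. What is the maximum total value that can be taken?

139 score

Top feasible selections:
- 1×A + 4×C: length 23, value 139
- 1×B + 4×C: length 21, value 125
Best: 139 score.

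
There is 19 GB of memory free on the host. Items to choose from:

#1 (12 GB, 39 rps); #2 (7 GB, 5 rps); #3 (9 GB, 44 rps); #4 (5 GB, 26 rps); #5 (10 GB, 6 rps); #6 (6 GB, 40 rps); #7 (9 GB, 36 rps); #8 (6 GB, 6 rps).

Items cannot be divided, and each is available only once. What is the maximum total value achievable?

Check high-value combinations within 19 GB:
- #3+#6: memory 9+6=15, value 44+40=84
- #3+#7: memory 9+9=18, value 44+36=80
- #1+#6: memory 12+6=18, value 39+40=79
- #6+#7: memory 6+9=15, value 40+36=76
Best: 84 rps.

84 rps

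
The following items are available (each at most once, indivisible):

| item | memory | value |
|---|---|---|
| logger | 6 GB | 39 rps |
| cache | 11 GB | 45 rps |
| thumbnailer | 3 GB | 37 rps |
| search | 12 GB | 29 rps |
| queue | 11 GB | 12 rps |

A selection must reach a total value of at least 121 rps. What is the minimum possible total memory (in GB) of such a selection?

20

Subsets with value ≥ 121, sorted by total memory:
- logger+cache+thumbnailer: memory 20, value 121
- logger+cache+thumbnailer+queue: memory 31, value 133
Minimum memory: 20 GB.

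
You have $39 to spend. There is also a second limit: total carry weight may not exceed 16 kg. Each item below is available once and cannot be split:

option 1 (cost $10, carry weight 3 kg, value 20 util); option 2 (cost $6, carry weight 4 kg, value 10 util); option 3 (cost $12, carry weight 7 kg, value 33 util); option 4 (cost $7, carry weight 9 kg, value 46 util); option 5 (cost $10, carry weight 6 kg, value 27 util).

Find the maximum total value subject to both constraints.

80 util

Feasible sets respecting both limits:
- option 1+option 3+option 5: cost 32, carry weight 16, value 80
- option 3+option 4: cost 19, carry weight 16, value 79
- option 1+option 2+option 4: cost 23, carry weight 16, value 76
- option 4+option 5: cost 17, carry weight 15, value 73
Best: 80 util.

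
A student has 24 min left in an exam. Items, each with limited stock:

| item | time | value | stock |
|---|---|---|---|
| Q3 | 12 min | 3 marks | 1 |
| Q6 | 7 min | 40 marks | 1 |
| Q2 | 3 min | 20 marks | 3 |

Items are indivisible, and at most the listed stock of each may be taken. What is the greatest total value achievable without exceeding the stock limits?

Top feasible selections:
- 1×Q6 + 3×Q2: time 16, value 100
- 1×Q6 + 2×Q2: time 13, value 80
- 1×Q3 + 3×Q2: time 21, value 63
- 1×Q3 + 1×Q6 + 1×Q2: time 22, value 63
Best: 100 marks.

100 marks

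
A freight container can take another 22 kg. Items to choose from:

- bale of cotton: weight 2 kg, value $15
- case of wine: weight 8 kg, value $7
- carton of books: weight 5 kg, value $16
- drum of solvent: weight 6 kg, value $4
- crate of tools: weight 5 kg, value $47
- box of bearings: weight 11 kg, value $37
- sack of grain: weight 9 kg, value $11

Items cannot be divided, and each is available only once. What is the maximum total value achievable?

This is a 0/1 knapsack; check combinations near the capacity.
- carton of books+crate of tools+box of bearings: weight 5+5+11=21, value 16+47+37=100
- bale of cotton+crate of tools+box of bearings: weight 2+5+11=18, value 15+47+37=99
- bale of cotton+carton of books+crate of tools+sack of grain: weight 2+5+5+9=21, value 15+16+47+11=89
- drum of solvent+crate of tools+box of bearings: weight 6+5+11=22, value 4+47+37=88
- bale of cotton+case of wine+carton of books+crate of tools: weight 2+8+5+5=20, value 15+7+16+47=85
Best: $100.

$100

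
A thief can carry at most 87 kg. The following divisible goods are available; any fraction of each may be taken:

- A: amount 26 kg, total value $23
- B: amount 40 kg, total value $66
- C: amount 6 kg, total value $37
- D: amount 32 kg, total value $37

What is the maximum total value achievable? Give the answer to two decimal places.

Take in order of value per unit:
- C (37/6 per unit): all 6 → value 37, running total 37.00
- B (66/40 per unit): all 40 → value 66, running total 103.00
- D (37/32 per unit): all 32 → value 37, running total 140.00
- A (23/26 per unit): 9 of 26 → value 9×23/26 = 7.9615, running total 147.96
Total 147.96.

147.96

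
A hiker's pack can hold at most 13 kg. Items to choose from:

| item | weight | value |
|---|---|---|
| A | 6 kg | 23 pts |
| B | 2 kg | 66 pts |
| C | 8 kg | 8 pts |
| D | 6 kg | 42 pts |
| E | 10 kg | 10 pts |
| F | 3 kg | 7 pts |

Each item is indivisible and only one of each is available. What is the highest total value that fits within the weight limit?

Check high-value combinations within 13 kg:
- B+D+F: weight 2+6+3=11, value 66+42+7=115
- B+D: weight 2+6=8, value 66+42=108
- A+B+F: weight 6+2+3=11, value 23+66+7=96
Best: 115 pts.

115 pts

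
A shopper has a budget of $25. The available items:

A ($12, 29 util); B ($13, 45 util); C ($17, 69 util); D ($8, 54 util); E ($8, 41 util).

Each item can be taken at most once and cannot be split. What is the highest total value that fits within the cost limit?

123 util

Check high-value combinations within $25:
- C+D: cost 17+8=25, value 69+54=123
- C+E: cost 17+8=25, value 69+41=110
- B+D: cost 13+8=21, value 45+54=99
- D+E: cost 8+8=16, value 54+41=95
- B+E: cost 13+8=21, value 45+41=86
Best: 123 util.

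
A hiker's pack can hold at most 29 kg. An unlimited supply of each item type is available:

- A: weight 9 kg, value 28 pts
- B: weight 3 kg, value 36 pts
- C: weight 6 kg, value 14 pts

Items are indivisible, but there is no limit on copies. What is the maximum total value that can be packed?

Best value-per-unit is B at 36/3, and filling with it alone uses weight 9×3=27. No mix of the others beats 9×36 = 324.

324 pts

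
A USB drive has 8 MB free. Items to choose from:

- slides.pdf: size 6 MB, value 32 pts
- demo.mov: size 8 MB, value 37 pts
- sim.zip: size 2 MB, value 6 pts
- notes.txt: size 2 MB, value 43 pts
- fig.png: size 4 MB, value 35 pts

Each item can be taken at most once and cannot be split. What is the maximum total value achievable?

Check high-value combinations within 8 MB:
- sim.zip+notes.txt+fig.png: size 2+2+4=8, value 6+43+35=84
- notes.txt+fig.png: size 2+4=6, value 43+35=78
- slides.pdf+notes.txt: size 6+2=8, value 32+43=75
Best: 84 pts.

84 pts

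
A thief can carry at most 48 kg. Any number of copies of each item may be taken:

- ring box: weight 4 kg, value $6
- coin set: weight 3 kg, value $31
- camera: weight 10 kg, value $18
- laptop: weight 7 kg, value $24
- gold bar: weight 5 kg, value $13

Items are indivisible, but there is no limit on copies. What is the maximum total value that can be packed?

Best value-per-unit is coin set at 31/3, and filling with it alone uses weight 16×3=48. No mix of the others beats 16×31 = 496.

$496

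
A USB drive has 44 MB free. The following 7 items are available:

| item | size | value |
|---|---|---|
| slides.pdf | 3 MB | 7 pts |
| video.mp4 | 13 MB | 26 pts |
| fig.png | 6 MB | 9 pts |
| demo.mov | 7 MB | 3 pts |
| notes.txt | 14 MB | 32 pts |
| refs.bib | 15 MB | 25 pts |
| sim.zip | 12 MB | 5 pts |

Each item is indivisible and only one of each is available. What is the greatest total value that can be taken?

Check high-value combinations within 44 MB:
- video.mp4+notes.txt+refs.bib: size 13+14+15=42, value 26+32+25=83
- slides.pdf+video.mp4+fig.png+demo.mov+notes.txt: size 3+13+6+7+14=43, value 7+26+9+3+32=77
- slides.pdf+video.mp4+fig.png+notes.txt: size 3+13+6+14=36, value 7+26+9+32=74
- slides.pdf+fig.png+notes.txt+refs.bib: size 3+6+14+15=38, value 7+9+32+25=73
Best: 83 pts.

83 pts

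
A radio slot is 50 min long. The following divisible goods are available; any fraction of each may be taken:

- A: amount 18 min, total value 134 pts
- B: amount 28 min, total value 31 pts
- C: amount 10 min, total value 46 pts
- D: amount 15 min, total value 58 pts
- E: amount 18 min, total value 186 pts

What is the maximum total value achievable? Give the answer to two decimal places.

381.47

Take in order of value per unit:
- E (186/18 per unit): all 18 → value 186, running total 186.00
- A (134/18 per unit): all 18 → value 134, running total 320.00
- C (46/10 per unit): all 10 → value 46, running total 366.00
- D (58/15 per unit): 4 of 15 → value 4×58/15 = 15.4667, running total 381.47
Total 381.47.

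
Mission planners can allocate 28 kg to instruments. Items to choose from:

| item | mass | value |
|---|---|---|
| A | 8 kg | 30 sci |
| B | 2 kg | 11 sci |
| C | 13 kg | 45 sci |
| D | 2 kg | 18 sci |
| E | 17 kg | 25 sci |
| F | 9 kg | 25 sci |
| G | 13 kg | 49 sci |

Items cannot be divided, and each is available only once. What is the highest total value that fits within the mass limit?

This is a 0/1 knapsack; check combinations near the capacity.
- C+D+G: mass 13+2+13=28, value 45+18+49=112
- A+B+D+G: mass 8+2+2+13=25, value 30+11+18+49=108
- B+C+G: mass 2+13+13=28, value 11+45+49=105
- A+B+C+D: mass 8+2+13+2=25, value 30+11+45+18=104
Best: 112 sci.

112 sci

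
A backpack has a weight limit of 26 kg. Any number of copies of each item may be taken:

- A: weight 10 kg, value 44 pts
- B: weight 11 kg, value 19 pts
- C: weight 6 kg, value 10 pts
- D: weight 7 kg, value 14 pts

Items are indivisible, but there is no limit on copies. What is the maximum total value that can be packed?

98 pts

Best value-per-unit is A at 44/10; filling with it alone gives 2×44 = 88.
Optimal mix: 2×A + 1×C → weight 26, value 98.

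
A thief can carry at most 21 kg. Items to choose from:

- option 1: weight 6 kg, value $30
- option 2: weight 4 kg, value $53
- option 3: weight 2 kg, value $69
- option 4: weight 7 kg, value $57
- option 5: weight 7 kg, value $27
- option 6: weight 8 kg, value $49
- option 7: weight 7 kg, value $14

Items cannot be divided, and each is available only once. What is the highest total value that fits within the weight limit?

$228

Check high-value combinations within 21 kg:
- option 2+option 3+option 4+option 6: weight 4+2+7+8=21, value 53+69+57+49=228
- option 1+option 2+option 3+option 4: weight 6+4+2+7=19, value 30+53+69+57=209
- option 2+option 3+option 4+option 5: weight 4+2+7+7=20, value 53+69+57+27=206
- option 1+option 2+option 3+option 6: weight 6+4+2+8=20, value 30+53+69+49=201
- option 2+option 3+option 5+option 6: weight 4+2+7+8=21, value 53+69+27+49=198
Best: $228.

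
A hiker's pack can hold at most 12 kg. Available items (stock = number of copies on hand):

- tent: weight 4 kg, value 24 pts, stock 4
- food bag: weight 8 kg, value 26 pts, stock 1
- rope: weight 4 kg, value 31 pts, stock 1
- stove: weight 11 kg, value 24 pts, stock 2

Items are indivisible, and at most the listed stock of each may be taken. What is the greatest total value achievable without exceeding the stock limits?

79 pts

Best selections within weight 12 and stock limits:
- 2×tent + 1×rope: weight 12, value 79
- 3×tent: weight 12, value 72
- 1×food bag + 1×rope: weight 12, value 57
Best: 79 pts.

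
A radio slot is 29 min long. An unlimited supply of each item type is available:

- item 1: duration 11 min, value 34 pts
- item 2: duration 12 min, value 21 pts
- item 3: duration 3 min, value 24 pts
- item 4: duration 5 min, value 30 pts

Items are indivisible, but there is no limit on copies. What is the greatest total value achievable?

222 pts

Best value-per-unit is item 3 at 24/3; filling with it alone gives 9×24 = 216.
Optimal mix: 8×item 3 + 1×item 4 → duration 29, value 222.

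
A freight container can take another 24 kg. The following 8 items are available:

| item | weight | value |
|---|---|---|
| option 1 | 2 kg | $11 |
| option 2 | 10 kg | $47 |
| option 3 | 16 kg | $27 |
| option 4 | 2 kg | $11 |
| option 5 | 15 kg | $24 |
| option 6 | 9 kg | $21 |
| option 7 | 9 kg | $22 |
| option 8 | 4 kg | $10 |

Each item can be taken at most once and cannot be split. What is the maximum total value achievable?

$91

Check high-value combinations within 24 kg:
- option 1+option 2+option 4+option 7: weight 2+10+2+9=23, value 11+47+11+22=91
- option 1+option 2+option 4+option 6: weight 2+10+2+9=23, value 11+47+11+21=90
- option 1+option 2+option 7: weight 2+10+9=21, value 11+47+22=80
- option 2+option 4+option 7: weight 10+2+9=21, value 47+11+22=80
Best: $91.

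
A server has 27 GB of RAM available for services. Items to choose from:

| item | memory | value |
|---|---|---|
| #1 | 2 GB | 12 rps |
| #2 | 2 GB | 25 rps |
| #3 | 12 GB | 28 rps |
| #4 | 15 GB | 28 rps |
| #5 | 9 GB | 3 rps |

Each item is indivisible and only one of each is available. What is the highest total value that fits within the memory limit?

68 rps

Check high-value combinations within 27 GB:
- #1+#2+#3+#5: memory 2+2+12+9=25, value 12+25+28+3=68
- #1+#2+#3: memory 2+2+12=16, value 12+25+28=65
- #1+#2+#4: memory 2+2+15=19, value 12+25+28=65
- #2+#3+#5: memory 2+12+9=23, value 25+28+3=56
- #2+#4+#5: memory 2+15+9=26, value 25+28+3=56
Best: 68 rps.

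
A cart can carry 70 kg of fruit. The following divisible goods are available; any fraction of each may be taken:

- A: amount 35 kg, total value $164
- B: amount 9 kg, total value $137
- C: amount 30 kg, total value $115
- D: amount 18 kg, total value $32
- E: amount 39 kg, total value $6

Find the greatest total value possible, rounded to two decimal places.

400.67

Take in order of value per unit:
- B (137/9 per unit): all 9 → value 137, running total 137.00
- A (164/35 per unit): all 35 → value 164, running total 301.00
- C (115/30 per unit): 26 of 30 → value 26×115/30 = 99.6667, running total 400.67
Total 400.67.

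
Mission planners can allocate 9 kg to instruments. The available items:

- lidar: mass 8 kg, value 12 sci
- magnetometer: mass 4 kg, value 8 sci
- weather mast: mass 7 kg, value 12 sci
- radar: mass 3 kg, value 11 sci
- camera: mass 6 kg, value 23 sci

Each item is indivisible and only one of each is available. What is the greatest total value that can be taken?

34 sci

This is a 0/1 knapsack; check combinations near the capacity.
- radar+camera: mass 3+6=9, value 11+23=34
- camera: mass 6, value 23
- magnetometer+radar: mass 4+3=7, value 8+11=19
Best: 34 sci.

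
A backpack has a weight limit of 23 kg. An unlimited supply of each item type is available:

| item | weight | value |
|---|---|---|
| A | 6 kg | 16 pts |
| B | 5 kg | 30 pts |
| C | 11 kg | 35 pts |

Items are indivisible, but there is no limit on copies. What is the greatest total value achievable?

120 pts

Best value-per-unit is B at 30/5, and filling with it alone uses weight 4×5=20. No mix of the others beats 4×30 = 120.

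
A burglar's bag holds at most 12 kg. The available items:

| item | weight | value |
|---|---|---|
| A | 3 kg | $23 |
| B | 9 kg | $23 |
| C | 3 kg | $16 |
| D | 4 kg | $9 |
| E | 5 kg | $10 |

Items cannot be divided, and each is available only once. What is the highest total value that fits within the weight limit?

$49

Check high-value combinations within 12 kg:
- A+C+E: weight 3+3+5=11, value 23+16+10=49
- A+C+D: weight 3+3+4=10, value 23+16+9=48
- A+B: weight 3+9=12, value 23+23=46
- A+D+E: weight 3+4+5=12, value 23+9+10=42
- A+C: weight 3+3=6, value 23+16=39
Best: $49.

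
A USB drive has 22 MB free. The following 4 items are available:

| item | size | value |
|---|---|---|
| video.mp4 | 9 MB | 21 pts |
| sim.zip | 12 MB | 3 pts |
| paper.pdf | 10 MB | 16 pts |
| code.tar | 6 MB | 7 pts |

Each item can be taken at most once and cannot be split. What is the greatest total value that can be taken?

Check high-value combinations within 22 MB:
- video.mp4+paper.pdf: size 9+10=19, value 21+16=37
- video.mp4+code.tar: size 9+6=15, value 21+7=28
- video.mp4+sim.zip: size 9+12=21, value 21+3=24
- paper.pdf+code.tar: size 10+6=16, value 16+7=23
- video.mp4: size 9, value 21
Best: 37 pts.

37 pts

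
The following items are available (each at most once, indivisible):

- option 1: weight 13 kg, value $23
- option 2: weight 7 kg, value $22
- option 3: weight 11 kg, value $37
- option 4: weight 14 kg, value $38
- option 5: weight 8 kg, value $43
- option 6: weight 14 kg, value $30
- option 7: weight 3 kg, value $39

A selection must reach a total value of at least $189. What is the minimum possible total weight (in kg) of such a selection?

56

Subsets with value ≥ 189, sorted by total weight:
- option 1+option 2+option 3+option 4+option 5+option 7: weight 56, value 202
- option 1+option 2+option 3+option 5+option 6+option 7: weight 56, value 194
- option 2+option 3+option 4+option 5+option 6+option 7: weight 57, value 209
Minimum weight: 56 kg.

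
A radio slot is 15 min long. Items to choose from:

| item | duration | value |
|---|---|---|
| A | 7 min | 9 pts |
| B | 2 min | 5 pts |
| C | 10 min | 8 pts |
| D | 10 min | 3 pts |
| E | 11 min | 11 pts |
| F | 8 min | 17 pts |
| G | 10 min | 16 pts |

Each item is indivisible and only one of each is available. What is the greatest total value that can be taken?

Check high-value combinations within 15 min:
- A+F: duration 7+8=15, value 9+17=26
- B+F: duration 2+8=10, value 5+17=22
- B+G: duration 2+10=12, value 5+16=21
- F: duration 8, value 17
Best: 26 pts.

26 pts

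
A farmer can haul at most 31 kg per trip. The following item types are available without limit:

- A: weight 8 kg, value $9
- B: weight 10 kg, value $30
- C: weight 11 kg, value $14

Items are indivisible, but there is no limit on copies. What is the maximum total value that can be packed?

$90

Best value-per-unit is B at 30/10, and filling with it alone uses weight 3×10=30. No mix of the others beats 3×30 = 90.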